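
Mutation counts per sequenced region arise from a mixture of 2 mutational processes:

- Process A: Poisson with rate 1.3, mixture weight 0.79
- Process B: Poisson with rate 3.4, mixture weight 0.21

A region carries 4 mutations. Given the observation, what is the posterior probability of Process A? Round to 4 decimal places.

0.3963

The responsibility of component k is w_k f_k(x) divided by Σ_j w_j f_j(x).
Component likelihoods at x = 4 mutations:
  p_A = 0.0324324
  p_B = 0.185825
Unnormalised posteriors:
  w_A·p_A = 0.79 × 0.0324324 = 0.0256216
  w_B·p_B = 0.21 × 0.185825 = 0.0390232
Normaliser: 0.0256216 + 0.0390232 = 0.0646448
P(Process A | x) = 0.0256216 / 0.0646448 ≈ 0.3963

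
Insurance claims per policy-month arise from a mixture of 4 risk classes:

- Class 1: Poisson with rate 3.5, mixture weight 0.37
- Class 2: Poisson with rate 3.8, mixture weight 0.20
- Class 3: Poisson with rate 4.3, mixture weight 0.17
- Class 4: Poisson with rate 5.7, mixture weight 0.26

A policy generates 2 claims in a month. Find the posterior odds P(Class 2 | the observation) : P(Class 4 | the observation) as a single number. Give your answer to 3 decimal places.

Posterior odds = (π_i f_i(x)) / (π_j f_j(x)); the normalising sum cancels.
Evaluate each component's likelihood at the observed value:
  f_1 = 0.184959
  f_2 = 0.161517
  f_3 = 0.125441
  f_4 = 0.0543552
0.0323034 / 0.0141324 ≈ 2.286

2.286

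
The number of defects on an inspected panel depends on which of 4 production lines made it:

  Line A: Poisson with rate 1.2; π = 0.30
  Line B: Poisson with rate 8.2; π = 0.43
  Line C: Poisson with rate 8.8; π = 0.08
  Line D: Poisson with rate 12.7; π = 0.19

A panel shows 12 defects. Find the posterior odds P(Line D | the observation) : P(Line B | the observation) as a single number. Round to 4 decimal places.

Posterior odds = (π_i f_i(x)) / (π_j f_j(x)); the normalising sum cancels.
Component likelihoods at x = 12 defects:
  f_A = 5.60641e-09
  f_B = 0.0529925
  f_C = 0.0678678
  f_D = 0.112142
Posterior odds = (π_D·f_D) / (π_B·f_B) = (0.19·0.112142) / (0.43·0.0529925) = 0.021307 / 0.0227868 ≈ 0.9351

0.9351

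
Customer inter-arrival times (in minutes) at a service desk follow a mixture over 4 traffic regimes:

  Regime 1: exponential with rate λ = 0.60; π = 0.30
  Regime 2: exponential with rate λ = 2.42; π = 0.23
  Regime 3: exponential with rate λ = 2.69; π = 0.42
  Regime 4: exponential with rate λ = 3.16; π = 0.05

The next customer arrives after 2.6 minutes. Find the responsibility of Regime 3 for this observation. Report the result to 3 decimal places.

Posterior ∝ prior × likelihood, so P(k | x) ∝ π_k f_k(x); normalise over all components.
Evaluate each component's likelihood at the observed value:
  L_1 = 0.126082
  L_2 = 0.00447955
  L_3 = 0.00246772
  L_4 = 0.000854129
Weight by the priors:
  π_1·L_1 = 0.30 × 0.126082 = 0.0378245
  π_2·L_2 = 0.23 × 0.00447955 = 0.0010303
  π_3·L_3 = 0.42 × 0.00246772 = 0.00103644
  π_4·L_4 = 0.05 × 0.000854129 = 4.27065e-05
Sum: 0.0378245 + 0.0010303 + 0.00103644 + 4.27065e-05 = 0.0399339
P(Regime 3 | the observation) ≈ 0.026

0.026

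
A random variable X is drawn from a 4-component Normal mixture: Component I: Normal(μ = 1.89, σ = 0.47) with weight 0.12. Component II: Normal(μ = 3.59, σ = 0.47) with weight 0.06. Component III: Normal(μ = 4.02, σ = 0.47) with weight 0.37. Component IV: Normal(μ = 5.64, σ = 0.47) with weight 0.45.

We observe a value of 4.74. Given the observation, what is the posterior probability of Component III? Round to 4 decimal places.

0.6043

P(component k | x) = P(Z=k)·f_k(x) / marginal(x), where marginal(x) = Σ_j P(Z=j)·f_j(x).
Component likelihoods at x = 4.74:
  f_I = 8.79633e-09
  f_II = 0.0425382
  f_III = 0.262554
  f_IV = 0.135698
Unnormalised posteriors:
  P(Z=I)·f_I = 0.12 × 8.79633e-09 = 1.05556e-09
  P(Z=II)·f_II = 0.06 × 0.0425382 = 0.00255229
  P(Z=III)·f_III = 0.37 × 0.262554 = 0.0971451
  P(Z=IV)·f_IV = 0.45 × 0.135698 = 0.061064
Marginal: 1.05556e-09 + 0.00255229 + 0.0971451 + 0.061064 = 0.160761
P(Component III | 4.74) = 0.0971451 / 0.160761 ≈ 0.6043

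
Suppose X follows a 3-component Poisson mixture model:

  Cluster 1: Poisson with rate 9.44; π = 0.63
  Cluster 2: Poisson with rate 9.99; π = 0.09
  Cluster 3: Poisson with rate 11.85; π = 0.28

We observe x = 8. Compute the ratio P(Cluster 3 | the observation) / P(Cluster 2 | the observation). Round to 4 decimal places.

Posterior odds = (π_i f_i(x)) / (π_j f_j(x)); the normalising sum cancels.
Poisson probabilities:
  p_1 = e^(−9.44)·9.44^8/8! = 0.124313
  p_2 = e^(−9.99)·9.99^8/8! = 0.112824
  p_3 = e^(−11.85)·11.85^8/8! = 0.0688393
0.019275 / 0.0101542 ≈ 1.8982

1.8982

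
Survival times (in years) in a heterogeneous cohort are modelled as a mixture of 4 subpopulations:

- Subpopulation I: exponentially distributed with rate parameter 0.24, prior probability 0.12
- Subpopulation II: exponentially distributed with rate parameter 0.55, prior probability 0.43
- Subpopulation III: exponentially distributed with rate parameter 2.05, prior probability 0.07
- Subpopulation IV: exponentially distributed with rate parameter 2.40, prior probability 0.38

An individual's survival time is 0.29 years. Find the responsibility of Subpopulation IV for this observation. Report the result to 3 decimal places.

The responsibility of component k is w_k f_k(x) divided by Σ_j w_j f_j(x).
Evaluate each component's likelihood at the observed value:
  f_I = 0.24·e^(−0.24·0.29) = 0.24·e^(−0.0696) = 0.223864
  f_II = 0.55·e^(−0.55·0.29) = 0.55·e^(−0.1595) = 0.468913
  f_III = 2.05·e^(−2.05·0.29) = 2.05·e^(−0.5945) = 1.13127
  f_IV = 2.40·e^(−2.40·0.29) = 2.40·e^(−0.6960) = 1.19658
Unnormalised posteriors:
  w_I·f_I = 0.12 × 0.223864 = 0.0268637
  w_II·f_II = 0.43 × 0.468913 = 0.201633
  w_III·f_III = 0.07 × 1.13127 = 0.0791888
  w_IV·f_IV = 0.38 × 1.19658 = 0.454701
Sum: 0.0268637 + 0.201633 + 0.0791888 + 0.454701 = 0.762386
Responsibility of Subpopulation IV: 0.454701 / 0.762386 ≈ 0.596

0.596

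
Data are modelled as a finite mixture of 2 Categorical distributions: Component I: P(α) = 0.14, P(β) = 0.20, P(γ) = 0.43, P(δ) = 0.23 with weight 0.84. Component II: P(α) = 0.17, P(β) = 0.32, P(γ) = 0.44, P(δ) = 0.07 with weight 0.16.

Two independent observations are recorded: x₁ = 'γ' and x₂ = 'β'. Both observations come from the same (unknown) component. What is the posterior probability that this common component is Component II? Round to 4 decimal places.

The responsibility of component k is π_k f_k(x) divided by Σ_j π_j f_j(x).
Since both observations come from the same component, the likelihood for component k is f_k(x₁)·f_k(x₂).
  L_I = [P(γ | comp) = 0.43] × [0.2] = 0.086
  L_II = [P(γ | comp) = 0.44] × [0.32] = 0.1408
Unnormalised posteriors:
  π_I·L_I = 0.84 × 0.086 = 0.07224
  π_II·L_II = 0.16 × 0.1408 = 0.022528
Sum: 0.07224 + 0.022528 = 0.094768
P(Component II | x) ≈ 0.2377

0.2377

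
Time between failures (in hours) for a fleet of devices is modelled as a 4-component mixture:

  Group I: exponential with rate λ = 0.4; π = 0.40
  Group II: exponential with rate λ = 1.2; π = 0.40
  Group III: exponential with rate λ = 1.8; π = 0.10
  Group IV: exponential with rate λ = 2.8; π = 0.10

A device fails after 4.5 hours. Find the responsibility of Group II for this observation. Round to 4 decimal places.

The responsibility of component k is π_k f_k(x) divided by Σ_j π_j f_j(x).
Exponential densities:
  L_I = 0.4·e^(−0.4·4.5) = 0.4·e^(−1.8000) = 0.0661196
  L_II = 1.2·e^(−1.2·4.5) = 1.2·e^(−5.4000) = 0.0054199
  L_III = 1.8·e^(−1.8·4.5) = 1.8·e^(−8.1000) = 0.00054637
  L_IV = 2.8·e^(−2.8·4.5) = 2.8·e^(−12.6000) = 9.44164e-06
Unnormalised posteriors:
  π_I·L_I = 0.40 × 0.0661196 = 0.0264478
  π_II·L_II = 0.40 × 0.0054199 = 0.00216796
  π_III·L_III = 0.10 × 0.00054637 = 5.4637e-05
  π_IV·L_IV = 0.10 × 9.44164e-06 = 9.44164e-07
Marginal: 0.0264478 + 0.00216796 + 5.4637e-05 + 9.44164e-07 = 0.0286714
So the posterior for Group II is 0.00216796 / 0.0286714 ≈ 0.0756.

0.0756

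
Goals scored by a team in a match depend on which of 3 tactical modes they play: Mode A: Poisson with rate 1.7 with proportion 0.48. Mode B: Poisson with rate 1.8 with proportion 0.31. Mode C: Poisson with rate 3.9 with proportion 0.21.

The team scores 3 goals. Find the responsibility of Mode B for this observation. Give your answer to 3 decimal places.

0.304

The responsibility of component k is w_k f_k(x) divided by Σ_j w_j f_j(x).
Component likelihoods at x = 3 goals:
  f_A = 0.149587
  f_B = 0.160671
  f_C = 0.200122
Weight by the priors:
  w_A·f_A = 0.48 × 0.149587 = 0.0718019
  w_B·f_B = 0.31 × 0.160671 = 0.0498079
  w_C·f_C = 0.21 × 0.200122 = 0.0420255
Normaliser: 0.0718019 + 0.0498079 + 0.0420255 = 0.163635
So the posterior for Mode B is 0.0498079 / 0.163635 ≈ 0.304.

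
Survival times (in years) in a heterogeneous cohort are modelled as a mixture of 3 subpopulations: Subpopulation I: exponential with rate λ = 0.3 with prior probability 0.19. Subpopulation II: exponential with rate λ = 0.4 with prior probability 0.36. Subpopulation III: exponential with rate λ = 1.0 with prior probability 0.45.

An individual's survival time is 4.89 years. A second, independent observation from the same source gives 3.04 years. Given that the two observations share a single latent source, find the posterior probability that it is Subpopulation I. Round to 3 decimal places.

P(component k | x) = P(Z=k)·f_k(x) / marginal(x), where marginal(x) = Σ_j P(Z=j)·f_j(x).
Since both observations come from the same component, the likelihood for component k is f_k(x₁)·f_k(x₂).
  p_I = [0.0691849] × [0.120516] = 0.00833789
  p_II = [0.0565692] × [0.118565] = 0.00670715
  p_III = [0.00752142] × [0.0478349] = 0.000359786
Weight by the priors:
  P(Z=I)·p_I = 0.19 × 0.00833789 = 0.0015842
  P(Z=II)·p_II = 0.36 × 0.00670715 = 0.00241457
  P(Z=III)·p_III = 0.45 × 0.000359786 = 0.000161904
Marginal: 0.0015842 + 0.00241457 + 0.000161904 = 0.00416068
P(Subpopulation I | x₁, x₂) = 0.0015842 / 0.00416068 ≈ 0.381

0.381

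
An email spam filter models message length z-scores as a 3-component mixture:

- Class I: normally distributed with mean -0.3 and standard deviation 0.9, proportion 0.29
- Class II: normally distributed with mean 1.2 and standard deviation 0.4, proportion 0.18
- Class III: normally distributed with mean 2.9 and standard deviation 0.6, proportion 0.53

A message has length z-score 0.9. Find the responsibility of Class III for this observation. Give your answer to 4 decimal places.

P(component k | x) = P(Z=k)·f_k(x) / marginal(x), where marginal(x) = Σ_j P(Z=j)·f_j(x).
Normal densities:
  p_I = 0.182233
  p_II = 0.752844
  p_III = 0.00257046
Weight by the priors:
  P(Z=I)·p_I = 0.29 × 0.182233 = 0.0528477
  P(Z=II)·p_II = 0.18 × 0.752844 = 0.135512
  P(Z=III)·p_III = 0.53 × 0.00257046 = 0.00136235
Evidence: 0.0528477 + 0.135512 + 0.00136235 = 0.189722
Responsibility of Class III: 0.00136235 / 0.189722 ≈ 0.0072

0.0072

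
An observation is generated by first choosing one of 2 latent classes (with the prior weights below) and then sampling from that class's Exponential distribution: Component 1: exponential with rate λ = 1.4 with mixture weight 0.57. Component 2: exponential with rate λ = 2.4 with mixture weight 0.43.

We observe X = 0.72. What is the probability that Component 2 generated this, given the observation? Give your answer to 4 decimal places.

By Bayes' theorem, P(k | x) = π_k f_k(x) / Σ_j π_j f_j(x).
Component likelihoods at x = 0.72:
  p_1 = 0.510927
  p_2 = 0.426334
Weight by the priors:
  π_1·p_1 = 0.57 × 0.510927 = 0.291229
  π_2·p_2 = 0.43 × 0.426334 = 0.183324
Normaliser: 0.291229 + 0.183324 = 0.474552
So the posterior for Component 2 is 0.183324 / 0.474552 ≈ 0.3863.

0.3863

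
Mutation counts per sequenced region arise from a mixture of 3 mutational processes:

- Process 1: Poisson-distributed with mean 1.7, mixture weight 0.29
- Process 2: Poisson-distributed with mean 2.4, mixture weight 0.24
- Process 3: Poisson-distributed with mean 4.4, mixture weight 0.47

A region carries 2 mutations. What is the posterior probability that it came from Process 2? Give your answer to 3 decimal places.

Apply Bayes' rule: the posterior for each component is proportional to its prior times its likelihood at x.
Evaluate each component's likelihood at the observed value:
  f_1 = 0.263978
  f_2 = 0.261268
  f_3 = 0.118845
Multiply by the mixture weights:
  w_1·f_1 = 0.29 × 0.263978 = 0.0765535
  w_2·f_2 = 0.24 × 0.261268 = 0.0627042
  w_3·f_3 = 0.47 × 0.118845 = 0.055857
Sum: 0.0765535 + 0.0627042 + 0.055857 = 0.195115
P(Process 2 | 2 mutations) ≈ 0.321

0.321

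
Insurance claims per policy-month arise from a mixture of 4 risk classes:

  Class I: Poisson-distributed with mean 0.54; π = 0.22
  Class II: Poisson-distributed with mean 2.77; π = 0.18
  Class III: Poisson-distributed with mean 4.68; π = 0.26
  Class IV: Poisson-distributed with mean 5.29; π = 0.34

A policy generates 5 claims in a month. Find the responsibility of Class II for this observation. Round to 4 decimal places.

0.1281

Apply Bayes' rule: the posterior for each component is proportional to its prior times its likelihood at x.
Component likelihoods at x = 5 claims:
  L_I = 0.000222981
  L_II = 0.0851573
  L_III = 0.1736
  L_IV = 0.174052
Weight by the priors:
  w_I·L_I = 0.22 × 0.000222981 = 4.90559e-05
  w_II·L_II = 0.18 × 0.0851573 = 0.0153283
  w_III·L_III = 0.26 × 0.1736 = 0.045136
  w_IV·L_IV = 0.34 × 0.174052 = 0.0591777
Normaliser: 4.90559e-05 + 0.0153283 + 0.045136 + 0.0591777 = 0.119691
P(Class II | x) = 0.0153283 / 0.119691 ≈ 0.1281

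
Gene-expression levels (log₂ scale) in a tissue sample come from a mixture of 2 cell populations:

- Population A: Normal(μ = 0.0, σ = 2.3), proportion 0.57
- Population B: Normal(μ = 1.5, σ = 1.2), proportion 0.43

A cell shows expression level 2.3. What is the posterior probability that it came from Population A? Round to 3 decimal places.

P(component k | x) = w_k·f_k(x) / marginal(x), where marginal(x) = Σ_j w_j·f_j(x).
Component likelihoods at x = 2.3:
  p_A = (1/(2.3·√(2π)))·exp(−(2.3−0.0)²/(2·2.3²)) = 0.173453·exp(-0.50000) = 0.105205
  p_B = (1/(1.2·√(2π)))·exp(−(2.3−1.5)²/(2·1.2²)) = 0.332452·exp(-0.22222) = 0.266207
Multiply by the mixture weights:
  w_A·p_A = 0.57 × 0.105205 = 0.0599667
  w_B·p_B = 0.43 × 0.266207 = 0.114469
Evidence: 0.0599667 + 0.114469 = 0.174436
Responsibility of Population A: 0.0599667 / 0.174436 ≈ 0.344

0.344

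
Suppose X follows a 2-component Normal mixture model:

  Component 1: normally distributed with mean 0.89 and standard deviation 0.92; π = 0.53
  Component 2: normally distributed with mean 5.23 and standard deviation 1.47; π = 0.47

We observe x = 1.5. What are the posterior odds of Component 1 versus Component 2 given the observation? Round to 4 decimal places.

Posterior odds = (π_i f_i(x)) / (π_j f_j(x)); the normalising sum cancels.
Normal densities:
  p_1 = 0.348064
  p_2 = 0.0108516
Odds = (0.53/0.47) × (0.348064/0.0108516) = 1.12766 × 32.0747 ≈ 36.1694

36.1694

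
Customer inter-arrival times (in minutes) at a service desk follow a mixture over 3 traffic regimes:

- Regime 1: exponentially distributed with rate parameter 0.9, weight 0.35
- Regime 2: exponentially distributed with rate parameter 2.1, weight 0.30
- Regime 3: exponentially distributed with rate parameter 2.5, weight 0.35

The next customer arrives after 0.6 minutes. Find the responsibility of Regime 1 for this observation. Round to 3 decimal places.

Apply Bayes' rule: the posterior for each component is proportional to its prior times its likelihood at x.
Component likelihoods at x = 0.6 minutes:
  p_1 = 0.524473
  p_2 = 0.595673
  p_3 = 0.557825
Multiply by the mixture weights:
  P(Z=1)·p_1 = 0.35 × 0.524473 = 0.183566
  P(Z=2)·p_2 = 0.30 × 0.595673 = 0.178702
  P(Z=3)·p_3 = 0.35 × 0.557825 = 0.195239
Sum: 0.183566 + 0.178702 + 0.195239 = 0.557507
Responsibility of Regime 1: 0.183566 / 0.557507 ≈ 0.329

0.329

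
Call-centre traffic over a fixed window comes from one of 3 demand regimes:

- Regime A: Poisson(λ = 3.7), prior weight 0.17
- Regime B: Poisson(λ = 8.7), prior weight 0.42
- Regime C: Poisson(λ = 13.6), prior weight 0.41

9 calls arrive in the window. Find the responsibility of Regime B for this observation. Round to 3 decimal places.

By Bayes' theorem, P(k | x) = P(Z=k) f_k(x) / Σ_j P(Z=j) f_j(x).
Poisson probabilities:
  p_A = e^(−3.7)·3.7^9/9! = 0.00885448
  p_B = e^(−8.7)·8.7^9/9! = 0.131084
  p_C = e^(−13.6)·13.6^9/9! = 0.0544104
Weight by the priors:
  P(Z=A)·p_A = 0.17 × 0.00885448 = 0.00150526
  P(Z=B)·p_B = 0.42 × 0.131084 = 0.0550551
  P(Z=C)·p_C = 0.41 × 0.0544104 = 0.0223083
Normaliser: 0.00150526 + 0.0550551 + 0.0223083 = 0.0788686
Responsibility of Regime B: 0.0550551 / 0.0788686 ≈ 0.698

0.698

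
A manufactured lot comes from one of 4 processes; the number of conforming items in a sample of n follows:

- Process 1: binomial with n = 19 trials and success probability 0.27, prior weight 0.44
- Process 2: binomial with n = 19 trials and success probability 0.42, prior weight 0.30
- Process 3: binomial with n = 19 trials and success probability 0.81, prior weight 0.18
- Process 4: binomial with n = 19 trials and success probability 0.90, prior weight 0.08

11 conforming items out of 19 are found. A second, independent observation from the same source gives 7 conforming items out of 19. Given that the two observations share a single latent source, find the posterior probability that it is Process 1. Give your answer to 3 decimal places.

0.049

Apply Bayes' rule: the posterior for each component is proportional to its prior times its likelihood at x.
Since both observations come from the same component, the likelihood for component k is f_k(x₁)·f_k(x₂).
  p_1 = [C(19,11)·0.27^11·0.73^8 = 75582·5.55906e-07·0.080646 = 0.00338846] × [0.120711] = 0.000409026
  p_2 = [C(19,11)·0.42^11·0.58^8 = 75582·7.17368e-05·0.0128063 = 0.069436] × [0.168348] = 0.0116894
  p_3 = [C(19,11)·0.81^11·0.19^8 = 75582·0.0984771·1.69836e-06 = 0.012641] × [2.55132e-05] = 3.22513e-07
  p_4 = [C(19,11)·0.90^11·0.10^8 = 75582·0.313811·1e-08 = 0.000237184] × [2.41004e-08] = 5.71624e-12
Prior × likelihood for each component:
  π_1·p_1 = 0.44 × 0.000409026 = 0.000179971
  π_2·p_2 = 0.30 × 0.0116894 = 0.00350682
  π_3·p_3 = 0.18 × 3.22513e-07 = 5.80524e-08
  π_4·p_4 = 0.08 × 5.71624e-12 = 4.57299e-13
Evidence: 0.000179971 + 0.00350682 + 5.80524e-08 + 4.57299e-13 = 0.00368685
So the posterior for Process 1 is 0.000179971 / 0.00368685 ≈ 0.049.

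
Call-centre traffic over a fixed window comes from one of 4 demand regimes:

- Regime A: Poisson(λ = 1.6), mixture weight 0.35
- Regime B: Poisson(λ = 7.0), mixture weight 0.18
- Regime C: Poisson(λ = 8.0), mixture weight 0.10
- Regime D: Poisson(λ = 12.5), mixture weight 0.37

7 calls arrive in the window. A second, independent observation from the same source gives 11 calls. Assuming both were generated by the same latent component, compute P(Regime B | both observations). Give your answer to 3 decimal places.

0.333

P(component k | x) = w_k·f_k(x) / marginal(x), where marginal(x) = Σ_j w_j·f_j(x).
Since both observations come from the same component, the likelihood for component k is f_k(x₁)·f_k(x₂).
  p_A = [e^(−1.6)·1.6^7/7! = 0.00107532] × [8.89801e-07] = 9.56822e-10
  p_B = [e^(−7.0)·7.0^7/7! = 0.149003] × [0.0451712] = 0.00673063
  p_C = [e^(−8.0)·8.0^7/7! = 0.139587] × [0.0721902] = 0.0100768
  p_D = [e^(−12.5)·12.5^7/7! = 0.0352581] × [0.108686] = 0.00383206
Prior × likelihood for each component:
  w_A·p_A = 0.35 × 9.56822e-10 = 3.34888e-10
  w_B·p_B = 0.18 × 0.00673063 = 0.00121151
  w_C·p_C = 0.10 × 0.0100768 = 0.00100768
  w_D·p_D = 0.37 × 0.00383206 = 0.00141786
Evidence: 3.34888e-10 + 0.00121151 + 0.00100768 + 0.00141786 = 0.00363705
Responsibility of Regime B: 0.00121151 / 0.00363705 ≈ 0.333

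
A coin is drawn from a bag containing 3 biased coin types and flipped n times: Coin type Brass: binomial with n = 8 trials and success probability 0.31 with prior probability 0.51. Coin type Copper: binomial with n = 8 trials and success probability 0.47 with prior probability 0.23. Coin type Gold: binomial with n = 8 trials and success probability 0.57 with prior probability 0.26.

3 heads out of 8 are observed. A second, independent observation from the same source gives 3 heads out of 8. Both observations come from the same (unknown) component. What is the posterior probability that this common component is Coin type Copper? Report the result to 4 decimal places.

0.2501

P(component k | x) = w_k·f_k(x) / marginal(x), where marginal(x) = Σ_j w_j·f_j(x).
Since both observations come from the same component, the likelihood for component k is f_k(x₁)·f_k(x₂).
  p_Brass = [C(8,3)·0.31^3·0.69^5 = 56·0.029791·0.156403 = 0.260927] × [0.260927] = 0.0680828
  p_Copper = [C(8,3)·0.47^3·0.53^5 = 56·0.103823·0.0418195 = 0.243143] × [0.243143] = 0.0591183
  p_Gold = [C(8,3)·0.57^3·0.43^5 = 56·0.185193·0.0147008 = 0.15246] × [0.15246] = 0.0232439
Unnormalised posteriors:
  w_Brass·p_Brass = 0.51 × 0.0680828 = 0.0347222
  w_Copper·p_Copper = 0.23 × 0.0591183 = 0.0135972
  w_Gold·p_Gold = 0.26 × 0.0232439 = 0.00604342
Evidence: 0.0347222 + 0.0135972 + 0.00604342 = 0.0543628
So the posterior for Coin type Copper is 0.0135972 / 0.0543628 ≈ 0.2501.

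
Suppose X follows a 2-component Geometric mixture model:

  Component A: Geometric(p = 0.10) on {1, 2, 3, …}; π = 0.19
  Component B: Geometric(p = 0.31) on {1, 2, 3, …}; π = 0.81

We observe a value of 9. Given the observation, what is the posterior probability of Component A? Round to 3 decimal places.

0.388

Posterior ∝ prior × likelihood, so P(k | x) ∝ P(Z=k) f_k(x); normalise over all components.
Evaluate each component's likelihood at the observed value:
  p_A = 0.0430467
  p_B = 0.0159277
Unnormalised posteriors:
  P(Z=A)·p_A = 0.19 × 0.0430467 = 0.00817888
  P(Z=B)·p_B = 0.81 × 0.0159277 = 0.0129015
Normaliser: 0.00817888 + 0.0129015 = 0.0210804
P(Component A | the observation) ≈ 0.388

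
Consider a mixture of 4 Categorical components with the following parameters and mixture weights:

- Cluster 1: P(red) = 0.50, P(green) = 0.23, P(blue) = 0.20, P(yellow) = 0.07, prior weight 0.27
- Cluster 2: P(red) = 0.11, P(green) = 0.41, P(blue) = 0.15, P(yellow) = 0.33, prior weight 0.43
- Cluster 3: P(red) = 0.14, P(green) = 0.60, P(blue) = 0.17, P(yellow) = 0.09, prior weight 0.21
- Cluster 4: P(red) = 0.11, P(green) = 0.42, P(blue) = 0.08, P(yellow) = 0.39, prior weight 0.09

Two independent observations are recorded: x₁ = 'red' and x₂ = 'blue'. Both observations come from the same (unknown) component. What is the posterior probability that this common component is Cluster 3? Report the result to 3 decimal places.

0.125

Apply Bayes' rule: the posterior for each component is proportional to its prior times its likelihood at x.
Since both observations come from the same component, the likelihood for component k is f_k(x₁)·f_k(x₂).
  p_1 = [P(red | comp) = 0.50] × [0.2] = 0.1
  p_2 = [P(red | comp) = 0.11] × [0.15] = 0.0165
  p_3 = [P(red | comp) = 0.14] × [0.17] = 0.0238
  p_4 = [P(red | comp) = 0.11] × [0.08] = 0.0088
Prior × likelihood for each component:
  π_1·p_1 = 0.27 × 0.1 = 0.027
  π_2·p_2 = 0.43 × 0.0165 = 0.007095
  π_3·p_3 = 0.21 × 0.0238 = 0.004998
  π_4·p_4 = 0.09 × 0.0088 = 0.000792
Normaliser: 0.027 + 0.007095 + 0.004998 + 0.000792 = 0.039885
Responsibility of Cluster 3: 0.004998 / 0.039885 ≈ 0.125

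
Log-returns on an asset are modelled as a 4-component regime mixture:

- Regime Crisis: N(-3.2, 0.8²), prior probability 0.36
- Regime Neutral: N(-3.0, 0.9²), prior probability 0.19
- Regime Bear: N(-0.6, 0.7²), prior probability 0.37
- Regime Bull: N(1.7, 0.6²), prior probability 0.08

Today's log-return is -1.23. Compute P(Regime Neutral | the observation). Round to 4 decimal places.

Posterior ∝ prior × likelihood, so P(k | x) ∝ w_k f_k(x); normalise over all components.
Component likelihoods at x = -1.23:
  L_Crisis = (1/(0.8·√(2π)))·exp(−(-1.23−-3.2)²/(2·0.8²)) = 0.498678·exp(-3.03195) = 0.0240469
  L_Neutral = (1/(0.9·√(2π)))·exp(−(-1.23−-3.0)²/(2·0.9²)) = 0.443269·exp(-1.93389) = 0.06409
  L_Bear = (1/(0.7·√(2π)))·exp(−(-1.23−-0.6)²/(2·0.7²)) = 0.569918·exp(-0.40500) = 0.380122
  L_Bull = (1/(0.6·√(2π)))·exp(−(-1.23−1.7)²/(2·0.6²)) = 0.664904·exp(-11.92347) = 4.41022e-06
Weight by the priors:
  w_Crisis·L_Crisis = 0.36 × 0.0240469 = 0.00865689
  w_Neutral·L_Neutral = 0.19 × 0.06409 = 0.0121771
  w_Bear·L_Bear = 0.37 × 0.380122 = 0.140645
  w_Bull·L_Bull = 0.08 × 4.41022e-06 = 3.52818e-07
Marginal: 0.00865689 + 0.0121771 + 0.140645 + 3.52818e-07 = 0.161479
Responsibility of Regime Neutral: 0.0121771 / 0.161479 ≈ 0.0754

0.0754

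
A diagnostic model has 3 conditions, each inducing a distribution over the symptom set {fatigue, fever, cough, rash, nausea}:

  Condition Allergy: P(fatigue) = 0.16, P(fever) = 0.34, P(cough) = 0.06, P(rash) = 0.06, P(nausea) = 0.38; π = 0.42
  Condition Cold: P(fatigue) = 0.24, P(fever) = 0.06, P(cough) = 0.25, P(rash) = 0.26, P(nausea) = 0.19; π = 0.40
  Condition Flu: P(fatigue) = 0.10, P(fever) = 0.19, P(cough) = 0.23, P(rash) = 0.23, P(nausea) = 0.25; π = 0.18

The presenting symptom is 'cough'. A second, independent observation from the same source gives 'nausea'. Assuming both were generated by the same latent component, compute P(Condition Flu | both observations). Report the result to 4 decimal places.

P(component k | x) = P(Z=k)·f_k(x) / marginal(x), where marginal(x) = Σ_j P(Z=j)·f_j(x).
Since both observations come from the same component, the likelihood for component k is f_k(x₁)·f_k(x₂).
  f_Allergy = [P(cough | comp) = 0.06] × [0.38] = 0.0228
  f_Cold = [P(cough | comp) = 0.25] × [0.19] = 0.0475
  f_Flu = [P(cough | comp) = 0.23] × [0.25] = 0.0575
Unnormalised posteriors:
  P(Z=Allergy)·f_Allergy = 0.42 × 0.0228 = 0.009576
  P(Z=Cold)·f_Cold = 0.40 × 0.0475 = 0.019
  P(Z=Flu)·f_Flu = 0.18 × 0.0575 = 0.01035
Sum: 0.009576 + 0.019 + 0.01035 = 0.038926
P(Condition Flu | x) ≈ 0.2659

0.2659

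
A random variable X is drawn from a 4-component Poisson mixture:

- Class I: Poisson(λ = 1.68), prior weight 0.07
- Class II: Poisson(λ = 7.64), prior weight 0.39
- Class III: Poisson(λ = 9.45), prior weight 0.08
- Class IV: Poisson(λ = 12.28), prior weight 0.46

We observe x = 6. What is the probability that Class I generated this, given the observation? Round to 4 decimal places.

0.0059

The responsibility of component k is π_k f_k(x) divided by Σ_j π_j f_j(x).
Component likelihoods at x = 6:
  f_I = 0.00581981
  f_II = 0.132806
  f_III = 0.0778351
  f_IV = 0.0221168
Weight by the priors:
  π_I·f_I = 0.07 × 0.00581981 = 0.000407386
  π_II·f_II = 0.39 × 0.132806 = 0.0517944
  π_III·f_III = 0.08 × 0.0778351 = 0.00622681
  π_IV·f_IV = 0.46 × 0.0221168 = 0.0101737
Normaliser: 0.000407386 + 0.0517944 + 0.00622681 + 0.0101737 = 0.0686023
P(Class I | the observation) = 0.000407386 / 0.0686023 ≈ 0.0059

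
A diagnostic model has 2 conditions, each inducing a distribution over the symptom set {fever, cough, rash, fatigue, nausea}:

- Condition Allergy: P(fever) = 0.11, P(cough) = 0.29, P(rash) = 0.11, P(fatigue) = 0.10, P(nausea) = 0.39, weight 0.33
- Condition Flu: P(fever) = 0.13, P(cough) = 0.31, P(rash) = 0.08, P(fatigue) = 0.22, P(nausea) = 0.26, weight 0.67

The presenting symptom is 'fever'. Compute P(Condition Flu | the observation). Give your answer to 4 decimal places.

The responsibility of component k is w_k f_k(x) divided by Σ_j w_j f_j(x).
Component likelihoods at x = 'fever':
  f_Allergy = P(fever | comp) = 0.11
  f_Flu = P(fever | comp) = 0.13
Multiply by the mixture weights:
  w_Allergy·f_Allergy = 0.33 × 0.11 = 0.0363
  w_Flu·f_Flu = 0.67 × 0.13 = 0.0871
Marginal: 0.0363 + 0.0871 = 0.1234
P(Condition Flu | data) ≈ 0.7058

0.7058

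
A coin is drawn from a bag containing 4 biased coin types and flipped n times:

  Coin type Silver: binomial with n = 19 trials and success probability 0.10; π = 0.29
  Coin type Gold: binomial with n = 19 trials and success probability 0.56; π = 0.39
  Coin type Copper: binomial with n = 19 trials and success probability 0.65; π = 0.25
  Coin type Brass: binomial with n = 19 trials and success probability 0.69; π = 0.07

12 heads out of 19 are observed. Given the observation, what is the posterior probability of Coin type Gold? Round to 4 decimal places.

0.5097

Apply Bayes' rule: the posterior for each component is proportional to its prior times its likelihood at x.
Evaluate each component's likelihood at the observed value:
  f_Silver = 2.41004e-08
  f_Gold = 0.153021
  f_Copper = 0.184401
  f_Brass = 0.161454
Prior × likelihood for each component:
  P(Z=Silver)·f_Silver = 0.29 × 2.41004e-08 = 6.98912e-09
  P(Z=Gold)·f_Gold = 0.39 × 0.153021 = 0.0596783
  P(Z=Copper)·f_Copper = 0.25 × 0.184401 = 0.0461003
  P(Z=Brass)·f_Brass = 0.07 × 0.161454 = 0.0113018
Denominator: 6.98912e-09 + 0.0596783 + 0.0461003 + 0.0113018 = 0.11708
So the posterior for Coin type Gold is 0.0596783 / 0.11708 ≈ 0.5097.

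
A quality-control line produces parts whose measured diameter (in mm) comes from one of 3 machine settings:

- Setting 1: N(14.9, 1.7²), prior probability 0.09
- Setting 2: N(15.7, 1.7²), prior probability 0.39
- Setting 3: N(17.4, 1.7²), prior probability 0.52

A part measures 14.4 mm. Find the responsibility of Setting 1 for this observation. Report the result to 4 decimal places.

Apply Bayes' rule: the posterior for each component is proportional to its prior times its likelihood at x.
Component likelihoods at x = 14.4 mm:
  f_1 = (1/(1.7·√(2π)))·exp(−(14.4−14.9)²/(2·1.7²)) = 0.234672·exp(-0.04325) = 0.224738
  f_2 = (1/(1.7·√(2π)))·exp(−(14.4−15.7)²/(2·1.7²)) = 0.234672·exp(-0.29239) = 0.175178
  f_3 = (1/(1.7·√(2π)))·exp(−(14.4−17.4)²/(2·1.7²)) = 0.234672·exp(-1.55709) = 0.0494566
Weight by the priors:
  π_1·f_1 = 0.09 × 0.224738 = 0.0202264
  π_2·f_2 = 0.39 × 0.175178 = 0.0683193
  π_3·f_3 = 0.52 × 0.0494566 = 0.0257174
Denominator: 0.0202264 + 0.0683193 + 0.0257174 = 0.114263
P(Setting 1 | 14.4 mm) = 0.0202264 / 0.114263 ≈ 0.1770

0.1770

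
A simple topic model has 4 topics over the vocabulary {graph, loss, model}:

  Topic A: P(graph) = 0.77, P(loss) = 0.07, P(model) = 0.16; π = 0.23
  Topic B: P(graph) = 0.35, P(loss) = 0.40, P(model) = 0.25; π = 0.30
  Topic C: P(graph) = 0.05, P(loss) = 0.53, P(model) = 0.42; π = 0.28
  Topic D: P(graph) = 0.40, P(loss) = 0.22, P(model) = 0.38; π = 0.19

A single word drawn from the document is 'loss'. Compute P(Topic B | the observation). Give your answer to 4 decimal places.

0.3678

Apply Bayes' rule: the posterior for each component is proportional to its prior times its likelihood at x.
Evaluate each component's likelihood at the observed value:
  L_A = 0.07
  L_B = 0.4
  L_C = 0.53
  L_D = 0.22
Prior × likelihood for each component:
  π_A·L_A = 0.23 × 0.07 = 0.0161
  π_B·L_B = 0.30 × 0.4 = 0.12
  π_C·L_C = 0.28 × 0.53 = 0.1484
  π_D·L_D = 0.19 × 0.22 = 0.0418
Evidence: 0.0161 + 0.12 + 0.1484 + 0.0418 = 0.3263
P(Topic B | data) ≈ 0.3678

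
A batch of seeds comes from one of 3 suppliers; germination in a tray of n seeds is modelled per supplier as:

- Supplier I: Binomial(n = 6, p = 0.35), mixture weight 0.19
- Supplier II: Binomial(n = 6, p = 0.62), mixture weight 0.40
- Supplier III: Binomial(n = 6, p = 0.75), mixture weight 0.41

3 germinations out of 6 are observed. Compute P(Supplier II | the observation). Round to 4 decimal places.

0.5143

The responsibility of component k is π_k f_k(x) divided by Σ_j π_j f_j(x).
Component likelihoods at x = 3 germinations out of 6:
  L_I = C(6,3)·0.35^3·0.65^3 = 20·0.042875·0.274625 = 0.235491
  L_II = C(6,3)·0.62^3·0.38^3 = 20·0.238328·0.054872 = 0.261551
  L_III = C(6,3)·0.75^3·0.25^3 = 20·0.421875·0.015625 = 0.131836
Weight by the priors:
  π_I·L_I = 0.19 × 0.235491 = 0.0447433
  π_II·L_II = 0.40 × 0.261551 = 0.10462
  π_III·L_III = 0.41 × 0.131836 = 0.0540527
Sum: 0.0447433 + 0.10462 + 0.0540527 = 0.203416
P(Supplier II | data) = 0.10462 / 0.203416 ≈ 0.5143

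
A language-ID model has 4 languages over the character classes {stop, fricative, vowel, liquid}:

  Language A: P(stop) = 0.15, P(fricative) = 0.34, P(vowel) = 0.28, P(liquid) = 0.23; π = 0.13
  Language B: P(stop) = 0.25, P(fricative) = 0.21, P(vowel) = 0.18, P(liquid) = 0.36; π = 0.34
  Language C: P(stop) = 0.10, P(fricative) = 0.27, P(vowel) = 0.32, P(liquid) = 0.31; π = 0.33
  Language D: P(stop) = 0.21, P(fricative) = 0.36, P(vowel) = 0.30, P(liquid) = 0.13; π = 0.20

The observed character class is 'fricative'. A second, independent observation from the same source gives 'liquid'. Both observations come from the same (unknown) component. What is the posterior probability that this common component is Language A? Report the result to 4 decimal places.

0.1395

Apply Bayes' rule: the posterior for each component is proportional to its prior times its likelihood at x.
Since both observations come from the same component, the likelihood for component k is f_k(x₁)·f_k(x₂).
  p_A = [P(fricative | comp) = 0.34] × [0.23] = 0.0782
  p_B = [P(fricative | comp) = 0.21] × [0.36] = 0.0756
  p_C = [P(fricative | comp) = 0.27] × [0.31] = 0.0837
  p_D = [P(fricative | comp) = 0.36] × [0.13] = 0.0468
Weight by the priors:
  π_A·p_A = 0.13 × 0.0782 = 0.010166
  π_B·p_B = 0.34 × 0.0756 = 0.025704
  π_C·p_C = 0.33 × 0.0837 = 0.027621
  π_D·p_D = 0.20 × 0.0468 = 0.00936
Evidence: 0.010166 + 0.025704 + 0.027621 + 0.00936 = 0.072851
So the posterior for Language A is 0.010166 / 0.072851 ≈ 0.1395.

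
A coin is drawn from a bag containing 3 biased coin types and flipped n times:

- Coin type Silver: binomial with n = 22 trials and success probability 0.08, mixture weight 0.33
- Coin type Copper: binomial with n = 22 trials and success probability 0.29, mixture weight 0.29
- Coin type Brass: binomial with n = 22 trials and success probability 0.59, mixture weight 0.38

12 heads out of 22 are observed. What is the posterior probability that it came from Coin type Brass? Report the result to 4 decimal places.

0.9645

Apply Bayes' rule: the posterior for each component is proportional to its prior times its likelihood at x.
Evaluate each component's likelihood at the observed value:
  f_Silver = 1.9303e-08
  f_Copper = 0.00744777
  f_Brass = 0.154429
Unnormalised posteriors:
  π_Silver·f_Silver = 0.33 × 1.9303e-08 = 6.36999e-09
  π_Copper·f_Copper = 0.29 × 0.00744777 = 0.00215985
  π_Brass·f_Brass = 0.38 × 0.154429 = 0.0586831
Denominator: 6.36999e-09 + 0.00215985 + 0.0586831 = 0.0608429
Responsibility of Coin type Brass: 0.0586831 / 0.0608429 ≈ 0.9645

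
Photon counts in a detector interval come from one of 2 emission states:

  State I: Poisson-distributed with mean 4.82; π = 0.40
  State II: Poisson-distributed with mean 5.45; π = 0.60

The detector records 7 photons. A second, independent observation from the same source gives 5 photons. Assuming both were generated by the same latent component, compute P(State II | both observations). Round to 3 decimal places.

0.650

P(component k | x) = π_k·f_k(x) / marginal(x), where marginal(x) = Σ_j π_j·f_j(x).
Since both observations come from the same component, the likelihood for component k is f_k(x₁)·f_k(x₂).
  f_I = [0.0967385] × [0.174886] = 0.0169182
  f_II = [0.121742] × [0.172146] = 0.0209574
Unnormalised posteriors:
  π_I·f_I = 0.40 × 0.0169182 = 0.00676728
  π_II·f_II = 0.60 × 0.0209574 = 0.0125744
Marginal: 0.00676728 + 0.0125744 = 0.0193417
Responsibility of State II: 0.0125744 / 0.0193417 ≈ 0.650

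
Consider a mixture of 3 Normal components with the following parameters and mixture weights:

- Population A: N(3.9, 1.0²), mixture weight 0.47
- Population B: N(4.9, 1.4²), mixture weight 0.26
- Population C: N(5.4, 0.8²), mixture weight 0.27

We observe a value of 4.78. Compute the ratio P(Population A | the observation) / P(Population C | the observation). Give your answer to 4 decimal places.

1.2767

The posterior odds equal the prior odds times the likelihood ratio: (w_i/w_j)·(f_i(x)/f_j(x)).
Evaluate each component's likelihood at the observed value:
  L_A = (1/(1.0·√(2π)))·exp(−(4.78−3.9)²/(2·1.0²)) = 0.398942·exp(-0.38720) = 0.270864
  L_B = (1/(1.4·√(2π)))·exp(−(4.78−4.9)²/(2·1.4²)) = 0.284959·exp(-0.00367) = 0.283914
  L_C = (1/(0.8·√(2π)))·exp(−(4.78−5.4)²/(2·0.8²)) = 0.498678·exp(-0.30031) = 0.369314
0.127306 / 0.0997148 ≈ 1.2767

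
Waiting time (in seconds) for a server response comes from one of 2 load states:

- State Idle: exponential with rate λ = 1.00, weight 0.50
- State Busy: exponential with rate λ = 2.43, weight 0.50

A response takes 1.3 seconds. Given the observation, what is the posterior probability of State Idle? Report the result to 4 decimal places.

0.7253

By Bayes' theorem, P(k | x) = π_k f_k(x) / Σ_j π_j f_j(x).
Exponential densities:
  L_Idle = 1.00·e^(−1.00·1.3) = 1.00·e^(−1.3000) = 0.272532
  L_Busy = 2.43·e^(−2.43·1.3) = 2.43·e^(−3.1590) = 0.103198
Weight by the priors:
  π_Idle·L_Idle = 0.50 × 0.272532 = 0.136266
  π_Busy·L_Busy = 0.50 × 0.103198 = 0.0515988
Sum: 0.136266 + 0.0515988 = 0.187865
So the posterior for State Idle is 0.136266 / 0.187865 ≈ 0.7253.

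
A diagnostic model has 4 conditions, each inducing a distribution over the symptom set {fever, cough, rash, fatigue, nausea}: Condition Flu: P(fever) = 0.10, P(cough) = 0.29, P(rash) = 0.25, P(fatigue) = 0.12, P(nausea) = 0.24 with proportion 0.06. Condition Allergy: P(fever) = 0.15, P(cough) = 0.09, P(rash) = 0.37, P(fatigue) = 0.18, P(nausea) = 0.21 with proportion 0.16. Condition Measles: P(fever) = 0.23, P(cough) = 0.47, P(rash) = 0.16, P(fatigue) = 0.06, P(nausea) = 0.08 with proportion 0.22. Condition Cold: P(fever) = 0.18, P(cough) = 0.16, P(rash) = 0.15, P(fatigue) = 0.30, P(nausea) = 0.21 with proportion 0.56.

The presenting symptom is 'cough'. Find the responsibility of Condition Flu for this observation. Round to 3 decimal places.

P(component k | x) = P(Z=k)·f_k(x) / marginal(x), where marginal(x) = Σ_j P(Z=j)·f_j(x).
Evaluate each component's likelihood at the observed value:
  p_Flu = 0.29
  p_Allergy = 0.09
  p_Measles = 0.47
  p_Cold = 0.16
Prior × likelihood for each component:
  P(Z=Flu)·p_Flu = 0.06 × 0.29 = 0.0174
  P(Z=Allergy)·p_Allergy = 0.16 × 0.09 = 0.0144
  P(Z=Measles)·p_Measles = 0.22 × 0.47 = 0.1034
  P(Z=Cold)·p_Cold = 0.56 × 0.16 = 0.0896
Normaliser: 0.0174 + 0.0144 + 0.1034 + 0.0896 = 0.2248
Responsibility of Condition Flu: 0.0174 / 0.2248 ≈ 0.077

0.077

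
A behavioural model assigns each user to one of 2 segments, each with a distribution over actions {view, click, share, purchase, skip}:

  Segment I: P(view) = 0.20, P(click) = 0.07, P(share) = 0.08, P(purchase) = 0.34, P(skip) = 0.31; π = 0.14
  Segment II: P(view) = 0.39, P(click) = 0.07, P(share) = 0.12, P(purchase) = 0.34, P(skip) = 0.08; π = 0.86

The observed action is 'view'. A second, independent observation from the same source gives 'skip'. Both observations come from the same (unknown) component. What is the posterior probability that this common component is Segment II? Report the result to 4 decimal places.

0.7556

By Bayes' theorem, P(k | x) = P(Z=k) f_k(x) / Σ_j P(Z=j) f_j(x).
Since both observations come from the same component, the likelihood for component k is f_k(x₁)·f_k(x₂).
  L_I = [0.2] × [0.31] = 0.062
  L_II = [0.39] × [0.08] = 0.0312
Multiply by the mixture weights:
  P(Z=I)·L_I = 0.14 × 0.062 = 0.00868
  P(Z=II)·L_II = 0.86 × 0.0312 = 0.026832
Sum: 0.00868 + 0.026832 = 0.035512
P(Segment II | data) = 0.026832 / 0.035512 ≈ 0.7556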